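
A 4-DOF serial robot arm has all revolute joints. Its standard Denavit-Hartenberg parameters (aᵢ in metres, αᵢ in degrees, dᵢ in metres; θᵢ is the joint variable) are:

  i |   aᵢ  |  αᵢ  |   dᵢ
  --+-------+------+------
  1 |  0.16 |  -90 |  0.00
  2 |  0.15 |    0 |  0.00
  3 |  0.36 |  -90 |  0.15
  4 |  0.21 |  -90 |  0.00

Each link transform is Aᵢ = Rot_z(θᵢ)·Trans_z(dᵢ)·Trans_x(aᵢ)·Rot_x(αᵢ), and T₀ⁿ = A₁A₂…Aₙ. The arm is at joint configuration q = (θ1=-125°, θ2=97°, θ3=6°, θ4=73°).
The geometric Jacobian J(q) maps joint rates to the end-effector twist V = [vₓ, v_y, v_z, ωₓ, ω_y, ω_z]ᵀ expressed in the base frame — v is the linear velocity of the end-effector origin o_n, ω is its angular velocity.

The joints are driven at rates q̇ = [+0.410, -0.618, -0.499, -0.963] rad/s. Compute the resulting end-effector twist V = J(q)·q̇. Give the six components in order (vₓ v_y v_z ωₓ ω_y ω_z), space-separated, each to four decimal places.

-0.2386 -0.4774 -0.3056 -1.4532 -0.1279 0.1934

o_n = [-0.0685, -0.0093, -0.5595]
J₁: ẑ×o_n = [0.0093, -0.0685, 0.0000], ω = ẑ
J2: z=[0.8192, -0.5736, 0.0000] o=[-0.0918, -0.1311, 0.0000] → [0.3209, 0.4583, 0.1131, 0.8192, -0.5736, 0.0000]
J3: z=[0.8192, -0.5736, 0.0000] o=[-0.0813, -0.1161, -0.1489] → [0.2355, 0.3363, 0.0948, 0.8192, -0.5736, 0.0000]
J4: z=[0.5589, 0.7982, 0.2250] o=[0.0880, -0.1358, -0.4997] → [-0.0762, -0.0018, 0.1957, 0.5589, 0.7982, 0.2250]
V = J·q̇ = [-0.2386, -0.4774, -0.3056, -1.4532, -0.1279, 0.1934]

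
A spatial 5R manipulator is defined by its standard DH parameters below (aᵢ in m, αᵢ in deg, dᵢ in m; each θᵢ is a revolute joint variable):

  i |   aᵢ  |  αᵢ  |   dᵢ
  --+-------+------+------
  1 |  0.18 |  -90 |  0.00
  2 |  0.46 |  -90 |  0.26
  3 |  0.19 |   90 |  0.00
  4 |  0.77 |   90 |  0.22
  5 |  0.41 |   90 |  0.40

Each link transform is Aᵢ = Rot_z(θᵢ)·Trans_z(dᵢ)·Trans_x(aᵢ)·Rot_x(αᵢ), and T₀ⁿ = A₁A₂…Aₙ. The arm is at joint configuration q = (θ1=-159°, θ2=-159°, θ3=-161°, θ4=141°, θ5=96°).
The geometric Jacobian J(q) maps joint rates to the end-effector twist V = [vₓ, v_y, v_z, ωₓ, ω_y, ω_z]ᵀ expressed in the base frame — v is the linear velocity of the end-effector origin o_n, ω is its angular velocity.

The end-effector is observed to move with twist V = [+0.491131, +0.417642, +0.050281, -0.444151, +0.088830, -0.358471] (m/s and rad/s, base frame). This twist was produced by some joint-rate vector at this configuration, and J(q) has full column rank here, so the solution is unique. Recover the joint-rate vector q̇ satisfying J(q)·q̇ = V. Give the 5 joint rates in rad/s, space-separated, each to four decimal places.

0.3720 0.5780 -0.9380 0.9770 0.5060

o_n = [-0.2346, 0.3102, 0.8508]
J₁: ẑ×o_n = [-0.3102, -0.2346, 0.0000], ω = ẑ
J2: z=[0.3584, -0.9336, 0.0000] o=[-0.1680, -0.0645, 0.0000] → [-0.7943, -0.3049, 0.0722, 0.3584, -0.9336, 0.0000]
J3: z=[-0.3346, -0.1284, 0.9336] o=[0.3261, -0.1533, 0.1648] → [-0.5209, -0.2939, -0.2271, -0.3346, -0.1284, 0.9336]
J4: z=[-0.6226, 0.7738, -0.1167] o=[0.1916, -0.2712, 0.1005] → [0.6485, 0.5169, -0.0322, -0.6226, 0.7738, -0.1167]
J5: z=[-0.7052, -0.4902, 0.5123] o=[0.3159, 0.2080, 0.7300] → [-0.1116, -0.1968, -0.3419, -0.7052, -0.4902, 0.5123]
q̇ = J⁺·V = [0.3720, 0.5780, -0.9380, 0.9770, 0.5060]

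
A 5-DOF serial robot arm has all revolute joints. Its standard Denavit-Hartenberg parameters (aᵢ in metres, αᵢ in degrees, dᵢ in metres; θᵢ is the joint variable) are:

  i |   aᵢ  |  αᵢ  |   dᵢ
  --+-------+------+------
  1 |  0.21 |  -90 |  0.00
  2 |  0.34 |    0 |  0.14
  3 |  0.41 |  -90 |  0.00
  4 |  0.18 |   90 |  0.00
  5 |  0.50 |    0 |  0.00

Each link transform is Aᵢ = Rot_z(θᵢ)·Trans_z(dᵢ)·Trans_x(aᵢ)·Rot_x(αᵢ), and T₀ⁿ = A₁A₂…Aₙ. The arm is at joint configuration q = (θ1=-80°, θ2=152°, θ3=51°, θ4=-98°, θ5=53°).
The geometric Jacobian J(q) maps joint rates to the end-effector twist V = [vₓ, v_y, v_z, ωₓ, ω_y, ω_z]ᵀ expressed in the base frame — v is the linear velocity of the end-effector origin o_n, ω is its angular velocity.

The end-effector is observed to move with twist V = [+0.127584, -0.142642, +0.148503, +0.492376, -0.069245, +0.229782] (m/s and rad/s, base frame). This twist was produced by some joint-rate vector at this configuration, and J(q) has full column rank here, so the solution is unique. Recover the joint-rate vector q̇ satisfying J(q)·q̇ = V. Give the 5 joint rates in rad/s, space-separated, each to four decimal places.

o_n = [0.5635, 0.3532, 0.3420]
J₁: ẑ×o_n = [-0.3532, 0.5635, 0.0000], ω = ẑ
J2: z=[0.9848, 0.1736, 0.0000] o=[0.0365, -0.2068, 0.0000] → [0.0594, -0.3368, 0.4600, 0.9848, 0.1736, 0.0000]
J3: z=[0.9848, 0.1736, 0.0000] o=[0.1222, 0.1131, -0.1596] → [0.0871, -0.4940, 0.1598, 0.9848, 0.1736, 0.0000]
J4: z=[0.0678, -0.3848, 0.9205] o=[0.0567, 0.4848, 0.0006] → [-0.0102, 0.4433, 0.1861, 0.0678, -0.3848, 0.9205]
J5: z=[0.0212, -0.9219, -0.3869] o=[0.2362, 0.4931, -0.0092] → [-0.3779, -0.1341, 0.2987, 0.0212, -0.9219, -0.3869]
q̇ = J⁺·V = [-0.2210, -0.0140, 0.4820, 0.4750, -0.0350]

-0.2210 -0.0140 0.4820 0.4750 -0.0350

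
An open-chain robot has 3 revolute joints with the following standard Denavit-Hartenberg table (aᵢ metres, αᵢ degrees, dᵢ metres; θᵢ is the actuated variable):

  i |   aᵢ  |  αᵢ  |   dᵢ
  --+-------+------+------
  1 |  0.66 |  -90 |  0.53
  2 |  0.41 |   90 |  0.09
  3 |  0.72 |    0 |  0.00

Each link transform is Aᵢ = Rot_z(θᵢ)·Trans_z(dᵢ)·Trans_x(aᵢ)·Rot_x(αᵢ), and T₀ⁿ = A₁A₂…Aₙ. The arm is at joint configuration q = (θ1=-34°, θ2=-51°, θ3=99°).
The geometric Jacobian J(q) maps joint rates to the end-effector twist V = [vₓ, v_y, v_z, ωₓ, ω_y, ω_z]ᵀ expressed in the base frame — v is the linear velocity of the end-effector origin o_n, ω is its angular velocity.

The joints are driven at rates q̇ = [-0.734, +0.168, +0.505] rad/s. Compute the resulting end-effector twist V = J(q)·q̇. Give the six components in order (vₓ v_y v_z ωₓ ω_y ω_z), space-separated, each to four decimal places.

o_n = [1.1503, 0.1905, 0.7611]
J₁: ẑ×o_n = [-0.1905, 1.1503, 0.0000], ω = ẑ
J2: z=[0.5592, 0.8290, 0.0000] o=[0.5472, -0.3691, 0.5300] → [0.1916, -0.1292, -0.1871, 0.5592, 0.8290, 0.0000]
J3: z=[-0.6443, 0.4346, 0.6293] o=[0.8114, -0.4387, 0.8486] → [-0.4340, 0.1569, -0.5527, -0.6443, 0.4346, 0.6293]
V = J·q̇ = [-0.0472, -0.7868, -0.3105, -0.2314, 0.3587, -0.4162]

-0.0472 -0.7868 -0.3105 -0.2314 0.3587 -0.4162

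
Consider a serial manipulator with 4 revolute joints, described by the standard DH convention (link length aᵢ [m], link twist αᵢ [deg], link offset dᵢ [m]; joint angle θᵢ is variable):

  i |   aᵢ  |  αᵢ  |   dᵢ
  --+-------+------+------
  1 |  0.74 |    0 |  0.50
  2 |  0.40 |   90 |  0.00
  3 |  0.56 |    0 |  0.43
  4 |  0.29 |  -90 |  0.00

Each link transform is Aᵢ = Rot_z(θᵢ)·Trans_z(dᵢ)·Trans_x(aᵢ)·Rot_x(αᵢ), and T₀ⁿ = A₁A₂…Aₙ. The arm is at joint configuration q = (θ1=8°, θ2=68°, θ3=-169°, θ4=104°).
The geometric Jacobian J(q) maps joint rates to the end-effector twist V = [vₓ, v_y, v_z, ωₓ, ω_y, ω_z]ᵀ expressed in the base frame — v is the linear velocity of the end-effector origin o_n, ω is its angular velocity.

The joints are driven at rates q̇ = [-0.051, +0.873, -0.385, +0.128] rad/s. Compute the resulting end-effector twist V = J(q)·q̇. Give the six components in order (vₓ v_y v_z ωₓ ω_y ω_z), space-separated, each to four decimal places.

0.0861 0.1947 0.1801 -0.2494 0.0622 0.8220

o_n = [1.1435, -0.0274, 0.1303]
J₁: ẑ×o_n = [0.0274, 1.1435, -0.0000], ω = ẑ
J2: z=[0.0000, 0.0000, 1.0000] o=[0.7328, 0.1030, 0.5000] → [0.1304, 0.4107, -0.0000, 0.0000, 0.0000, 1.0000]
J3: z=[0.9703, -0.2419, 0.0000] o=[0.8296, 0.4911, 0.5000] → [0.0894, 0.3587, -0.4272, 0.9703, -0.2419, 0.0000]
J4: z=[0.9703, -0.2419, 0.0000] o=[1.1138, -0.1463, 0.3931] → [0.0636, 0.2550, 0.1226, 0.9703, -0.2419, 0.0000]
V = J·q̇ = [0.0861, 0.1947, 0.1801, -0.2494, 0.0622, 0.8220]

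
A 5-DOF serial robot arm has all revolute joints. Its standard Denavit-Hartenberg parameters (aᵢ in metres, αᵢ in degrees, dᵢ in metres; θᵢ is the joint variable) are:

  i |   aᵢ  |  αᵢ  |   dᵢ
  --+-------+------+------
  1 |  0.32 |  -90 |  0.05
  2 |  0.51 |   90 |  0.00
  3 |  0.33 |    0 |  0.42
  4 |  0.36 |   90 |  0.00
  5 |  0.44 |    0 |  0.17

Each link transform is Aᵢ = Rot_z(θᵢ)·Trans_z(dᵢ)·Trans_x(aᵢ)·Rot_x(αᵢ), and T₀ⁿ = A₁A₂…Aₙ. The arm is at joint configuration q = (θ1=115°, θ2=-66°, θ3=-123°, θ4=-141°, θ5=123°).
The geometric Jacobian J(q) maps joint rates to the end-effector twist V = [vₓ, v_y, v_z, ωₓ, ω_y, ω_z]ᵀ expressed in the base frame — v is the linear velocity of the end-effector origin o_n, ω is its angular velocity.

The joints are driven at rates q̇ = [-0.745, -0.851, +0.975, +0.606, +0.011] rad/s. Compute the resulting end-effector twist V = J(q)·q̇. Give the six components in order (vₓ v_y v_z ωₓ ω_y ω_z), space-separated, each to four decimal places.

o_n = [0.2120, -0.1249, 0.8156]
J₁: ẑ×o_n = [0.1249, 0.2120, -0.0000], ω = ẑ
J2: z=[-0.9063, -0.4226, 0.0000] o=[-0.1352, 0.2900, 0.0500] → [-0.3236, 0.6939, 0.5228, -0.9063, -0.4226, 0.0000]
J3: z=[0.3861, -0.8280, 0.4067] o=[-0.2229, 0.4780, 0.5159] → [-0.0029, 0.0612, 0.1272, 0.3861, -0.8280, 0.4067]
J4: z=[0.3861, -0.8280, 0.4067] o=[0.2210, 0.1810, 0.5225] → [-0.1182, -0.1168, -0.1256, 0.3861, -0.8280, 0.4067]
J5: z=[-0.2657, 0.3224, 0.9085] o=[-0.0970, 0.0158, 0.4882] → [0.2335, 0.3677, -0.0622, -0.2657, 0.3224, 0.9085]
V = J·q̇ = [0.1104, -0.7555, -0.3976, 1.3787, -0.9458, -0.0920]

0.1104 -0.7555 -0.3976 1.3787 -0.9458 -0.0920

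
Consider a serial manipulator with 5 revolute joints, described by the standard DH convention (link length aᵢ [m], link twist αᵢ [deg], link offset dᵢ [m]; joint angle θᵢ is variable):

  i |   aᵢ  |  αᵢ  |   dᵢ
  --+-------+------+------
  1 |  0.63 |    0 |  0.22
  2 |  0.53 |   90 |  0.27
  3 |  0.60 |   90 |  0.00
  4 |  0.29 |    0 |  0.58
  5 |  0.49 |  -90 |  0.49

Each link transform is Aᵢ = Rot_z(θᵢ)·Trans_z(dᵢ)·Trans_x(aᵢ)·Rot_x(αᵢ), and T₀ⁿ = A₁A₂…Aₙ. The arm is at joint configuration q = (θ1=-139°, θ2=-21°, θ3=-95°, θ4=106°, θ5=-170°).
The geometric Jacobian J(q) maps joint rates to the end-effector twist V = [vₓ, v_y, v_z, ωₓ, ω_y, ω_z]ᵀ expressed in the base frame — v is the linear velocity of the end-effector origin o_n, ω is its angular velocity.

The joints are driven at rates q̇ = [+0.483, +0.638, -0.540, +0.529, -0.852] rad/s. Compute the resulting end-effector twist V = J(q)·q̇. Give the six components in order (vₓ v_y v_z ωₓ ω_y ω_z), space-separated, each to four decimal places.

0.4785 0.4688 0.8988 -0.1177 -0.6175 1.0928

o_n = [0.1436, -0.3600, -0.1488]
J₁: ẑ×o_n = [0.3600, 0.1436, -0.0000], ω = ẑ
J2: z=[0.0000, 0.0000, 1.0000] o=[-0.4755, -0.4133, 0.2200] → [-0.0533, 0.6191, 0.0000, 0.0000, 0.0000, 1.0000]
J3: z=[-0.3420, 0.9397, 0.0000] o=[-0.9735, -0.5946, 0.4900] → [-0.6003, -0.2185, -1.1300, -0.3420, 0.9397, 0.0000]
J4: z=[0.9361, 0.3407, 0.0872] o=[-0.9244, -0.5767, -0.1077] → [-0.0329, 0.1316, -0.1610, 0.9361, 0.3407, 0.0872]
J5: z=[0.9361, 0.3407, 0.0872] o=[-0.4833, -0.1195, 0.0225] → [-0.0374, 0.2150, -0.4387, 0.9361, 0.3407, 0.0872]
V = J·q̇ = [0.4785, 0.4688, 0.8988, -0.1177, -0.6175, 1.0928]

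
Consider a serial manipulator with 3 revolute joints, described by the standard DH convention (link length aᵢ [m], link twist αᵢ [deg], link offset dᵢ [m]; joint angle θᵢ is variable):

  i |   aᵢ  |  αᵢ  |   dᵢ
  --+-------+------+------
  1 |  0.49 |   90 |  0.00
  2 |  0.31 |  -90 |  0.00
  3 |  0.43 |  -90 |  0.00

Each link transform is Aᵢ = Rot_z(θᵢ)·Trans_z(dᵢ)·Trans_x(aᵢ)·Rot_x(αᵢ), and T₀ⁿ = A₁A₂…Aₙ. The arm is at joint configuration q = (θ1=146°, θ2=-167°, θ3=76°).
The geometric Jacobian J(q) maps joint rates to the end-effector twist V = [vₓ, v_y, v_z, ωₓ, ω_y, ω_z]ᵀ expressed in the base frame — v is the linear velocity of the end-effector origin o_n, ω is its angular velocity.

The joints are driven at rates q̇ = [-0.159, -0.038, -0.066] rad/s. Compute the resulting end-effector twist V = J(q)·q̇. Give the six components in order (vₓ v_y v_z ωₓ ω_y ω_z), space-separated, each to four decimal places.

o_n = [-0.3051, -0.2975, -0.0931]
J₁: ẑ×o_n = [0.2975, -0.3051, 0.0000], ω = ẑ
J2: z=[0.5592, 0.8290, 0.0000] o=[-0.4062, 0.2740, 0.0000] → [-0.0772, 0.0521, -0.4034, 0.5592, 0.8290, 0.0000]
J3: z=[-0.1865, 0.1258, -0.9744] o=[-0.1558, 0.1051, -0.0697] → [-0.3952, 0.1411, 0.0939, -0.1865, 0.1258, -0.9744]
V = J·q̇ = [-0.0183, 0.0372, 0.0091, -0.0089, -0.0398, -0.0947]

-0.0183 0.0372 0.0091 -0.0089 -0.0398 -0.0947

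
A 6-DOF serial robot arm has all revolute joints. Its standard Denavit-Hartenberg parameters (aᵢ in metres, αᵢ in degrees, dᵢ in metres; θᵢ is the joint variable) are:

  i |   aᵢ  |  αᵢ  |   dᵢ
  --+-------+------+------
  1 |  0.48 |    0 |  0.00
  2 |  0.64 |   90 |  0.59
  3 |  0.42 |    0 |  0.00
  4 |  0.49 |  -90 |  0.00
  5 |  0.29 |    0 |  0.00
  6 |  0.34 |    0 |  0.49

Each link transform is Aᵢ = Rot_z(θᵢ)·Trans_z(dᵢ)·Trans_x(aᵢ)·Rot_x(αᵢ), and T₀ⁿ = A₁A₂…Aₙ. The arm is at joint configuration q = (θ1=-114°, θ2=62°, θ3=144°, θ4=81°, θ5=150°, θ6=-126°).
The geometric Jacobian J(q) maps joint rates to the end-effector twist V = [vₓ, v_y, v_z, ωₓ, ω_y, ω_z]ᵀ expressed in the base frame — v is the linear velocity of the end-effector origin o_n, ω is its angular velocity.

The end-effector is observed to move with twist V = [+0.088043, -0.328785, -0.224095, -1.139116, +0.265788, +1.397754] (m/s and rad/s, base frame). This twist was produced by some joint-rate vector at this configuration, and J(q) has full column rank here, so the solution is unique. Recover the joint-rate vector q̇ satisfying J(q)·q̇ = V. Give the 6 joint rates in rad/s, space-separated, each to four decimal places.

0.2280 0.2590 0.0900 0.6440 -0.3580 -0.9300

o_n = [0.1869, -0.4675, 0.1019]
J₁: ẑ×o_n = [0.4675, 0.1869, -0.0000], ω = ẑ
J2: z=[0.0000, 0.0000, 1.0000] o=[-0.1952, -0.4385, 0.0000] → [0.0290, 0.3822, -0.0000, 0.0000, 0.0000, 1.0000]
J3: z=[-0.7880, -0.6157, 0.0000] o=[0.1988, -0.9428, 0.5900] → [0.3005, -0.3847, -0.3818, -0.7880, -0.6157, 0.0000]
J4: z=[-0.7880, -0.6157, 0.0000] o=[-0.0104, -0.6751, 0.8369] → [0.4525, -0.5792, -0.0420, -0.7880, -0.6157, 0.0000]
J5: z=[0.4353, -0.5572, -0.7071] o=[-0.2237, -0.4020, 0.4904] → [0.1702, -0.1212, 0.2003, 0.4353, -0.5572, -0.7071]
J6: z=[0.4353, -0.5572, -0.7071] o=[-0.0001, -0.4527, 0.6680] → [0.3050, 0.1142, 0.0978, 0.4353, -0.5572, -0.7071]
q̇ = J⁺·V = [0.2280, 0.2590, 0.0900, 0.6440, -0.3580, -0.9300]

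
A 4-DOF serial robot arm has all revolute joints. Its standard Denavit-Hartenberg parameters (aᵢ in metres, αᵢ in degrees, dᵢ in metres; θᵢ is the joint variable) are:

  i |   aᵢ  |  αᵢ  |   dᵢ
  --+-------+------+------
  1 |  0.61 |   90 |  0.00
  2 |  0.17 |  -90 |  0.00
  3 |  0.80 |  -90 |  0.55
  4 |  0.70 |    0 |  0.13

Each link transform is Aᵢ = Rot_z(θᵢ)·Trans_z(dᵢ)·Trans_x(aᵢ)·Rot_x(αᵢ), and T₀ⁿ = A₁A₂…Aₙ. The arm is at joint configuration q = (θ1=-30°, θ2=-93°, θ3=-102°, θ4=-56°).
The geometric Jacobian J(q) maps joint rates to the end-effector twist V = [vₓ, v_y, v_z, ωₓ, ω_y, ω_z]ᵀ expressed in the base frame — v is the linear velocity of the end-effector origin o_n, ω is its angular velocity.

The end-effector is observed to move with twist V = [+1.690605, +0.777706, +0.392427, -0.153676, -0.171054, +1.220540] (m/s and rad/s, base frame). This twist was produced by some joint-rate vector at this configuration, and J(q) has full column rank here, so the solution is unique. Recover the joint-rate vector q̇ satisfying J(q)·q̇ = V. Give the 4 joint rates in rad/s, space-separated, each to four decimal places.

0.6950 0.3360 -0.0750 -0.5340

o_n = [0.9074, -1.9008, -0.1085]
J₁: ẑ×o_n = [1.9008, 0.9074, -0.0000], ω = ẑ
J2: z=[-0.5000, -0.8660, 0.0000] o=[0.5283, -0.3050, 0.0000] → [0.0940, -0.0543, 1.1262, -0.5000, -0.8660, 0.0000]
J3: z=[0.8648, -0.4993, -0.0523] o=[0.5206, -0.3006, -0.1698] → [-0.1143, -0.0732, -1.1908, 0.8648, -0.4993, -0.0523]
J4: z=[-0.1483, -0.1545, -0.9768] o=[0.6125, -1.2572, -0.0325] → [-0.6169, -0.2993, 0.1410, -0.1483, -0.1545, -0.9768]
q̇ = J⁺·V = [0.6950, 0.3360, -0.0750, -0.5340]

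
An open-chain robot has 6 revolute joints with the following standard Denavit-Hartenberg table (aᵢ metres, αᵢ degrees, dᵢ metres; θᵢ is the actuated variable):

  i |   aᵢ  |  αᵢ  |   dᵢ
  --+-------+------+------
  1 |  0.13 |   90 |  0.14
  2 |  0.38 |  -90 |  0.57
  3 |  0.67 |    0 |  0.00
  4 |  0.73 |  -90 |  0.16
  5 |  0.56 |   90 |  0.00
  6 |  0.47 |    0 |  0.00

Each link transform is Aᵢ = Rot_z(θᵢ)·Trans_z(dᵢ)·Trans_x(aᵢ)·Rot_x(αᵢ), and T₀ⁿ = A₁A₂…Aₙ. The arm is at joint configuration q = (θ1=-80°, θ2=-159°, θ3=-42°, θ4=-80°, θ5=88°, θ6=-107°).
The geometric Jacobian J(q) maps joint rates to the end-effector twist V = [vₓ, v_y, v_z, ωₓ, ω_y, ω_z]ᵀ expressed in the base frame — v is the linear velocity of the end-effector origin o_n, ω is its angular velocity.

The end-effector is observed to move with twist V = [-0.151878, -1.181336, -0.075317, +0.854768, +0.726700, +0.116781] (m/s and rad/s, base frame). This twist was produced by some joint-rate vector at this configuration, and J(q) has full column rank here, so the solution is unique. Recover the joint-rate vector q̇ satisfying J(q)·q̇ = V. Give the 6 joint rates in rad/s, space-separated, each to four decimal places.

o_n = [-1.4006, -0.1867, 0.3483]
J₁: ẑ×o_n = [0.1867, -1.4006, 0.0000], ω = ẑ
J2: z=[-0.9848, -0.1736, 0.0000] o=[0.0226, -0.1280, 0.1400] → [-0.0362, 0.2052, -0.1893, -0.9848, -0.1736, 0.0000]
J3: z=[0.0622, -0.3529, -0.9336] o=[-0.6004, 0.1224, 0.0038] → [-0.4101, 0.7256, -0.3016, 0.0622, -0.3529, -0.9336]
J4: z=[0.0622, -0.3529, -0.9336] o=[-1.1226, 0.5023, -0.1746] → [-0.8278, 0.2270, -0.1410, 0.0622, -0.3529, -0.9336]
J5: z=[-0.6593, 0.6877, -0.3039] o=[-1.6596, -0.0173, -0.1854] → [0.3155, 0.2732, -0.0664, -0.6593, 0.6877, -0.3039]
J6: z=[-0.7466, -0.6464, 0.1572] o=[-1.7091, 0.1678, 0.3408] → [0.0509, 0.0541, 0.4641, -0.7466, -0.6464, 0.1572]
q̇ = J⁺·V = [0.7340, -0.8950, -0.3940, 0.7830, 0.5980, -0.4600]

0.7340 -0.8950 -0.3940 0.7830 0.5980 -0.4600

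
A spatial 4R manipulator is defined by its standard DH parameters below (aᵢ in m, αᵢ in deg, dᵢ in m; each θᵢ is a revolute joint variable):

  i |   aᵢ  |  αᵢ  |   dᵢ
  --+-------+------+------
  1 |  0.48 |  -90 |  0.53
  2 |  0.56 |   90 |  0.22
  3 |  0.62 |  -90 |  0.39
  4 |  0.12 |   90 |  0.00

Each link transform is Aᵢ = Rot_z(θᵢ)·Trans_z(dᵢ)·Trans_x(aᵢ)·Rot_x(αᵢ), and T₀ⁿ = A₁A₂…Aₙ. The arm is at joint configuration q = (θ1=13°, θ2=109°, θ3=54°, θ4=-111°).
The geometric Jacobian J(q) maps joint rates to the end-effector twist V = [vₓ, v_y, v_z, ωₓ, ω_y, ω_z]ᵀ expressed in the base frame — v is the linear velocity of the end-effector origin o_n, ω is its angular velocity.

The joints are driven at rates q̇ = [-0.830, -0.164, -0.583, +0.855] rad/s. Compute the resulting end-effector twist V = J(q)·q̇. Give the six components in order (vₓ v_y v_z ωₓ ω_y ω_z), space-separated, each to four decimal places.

o_n = [0.4905, 0.8181, -0.4836]
J₁: ẑ×o_n = [-0.8181, 0.4905, 0.0000], ω = ẑ
J2: z=[-0.2250, 0.9744, 0.0000] o=[0.4677, 0.1080, 0.5300] → [-0.9876, -0.2280, -0.1819, -0.2250, 0.9744, 0.0000]
J3: z=[0.9213, 0.2127, -0.3256] o=[0.2406, 0.2813, 0.0005] → [0.0718, 0.3646, 0.4414, 0.9213, 0.2127, -0.3256]
J4: z=[0.1244, 0.6320, 0.7649] o=[0.3714, 0.8263, -0.4710] → [-0.0017, 0.0926, -0.0763, 0.1244, 0.6320, 0.7649]
V = J·q̇ = [0.7977, -0.5031, -0.2927, -0.3938, 0.2565, 0.0138]

0.7977 -0.5031 -0.2927 -0.3938 0.2565 0.0138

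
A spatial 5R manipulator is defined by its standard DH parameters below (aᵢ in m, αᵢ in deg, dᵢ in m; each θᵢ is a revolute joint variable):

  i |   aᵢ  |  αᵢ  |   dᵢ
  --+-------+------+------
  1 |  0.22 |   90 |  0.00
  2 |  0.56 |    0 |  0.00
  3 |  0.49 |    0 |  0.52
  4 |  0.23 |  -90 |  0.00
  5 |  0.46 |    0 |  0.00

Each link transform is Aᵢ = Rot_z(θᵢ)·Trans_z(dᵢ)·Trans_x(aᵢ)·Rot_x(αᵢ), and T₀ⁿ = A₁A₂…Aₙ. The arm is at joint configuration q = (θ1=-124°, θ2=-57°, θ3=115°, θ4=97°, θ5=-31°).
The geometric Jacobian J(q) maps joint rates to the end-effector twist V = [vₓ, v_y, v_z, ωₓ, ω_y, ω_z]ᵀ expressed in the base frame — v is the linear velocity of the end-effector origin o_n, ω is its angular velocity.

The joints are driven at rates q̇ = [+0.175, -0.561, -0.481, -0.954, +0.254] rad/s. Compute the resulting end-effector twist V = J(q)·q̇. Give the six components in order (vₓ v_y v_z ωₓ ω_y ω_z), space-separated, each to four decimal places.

o_n = [-0.7499, 0.2418, 0.2097]
J₁: ẑ×o_n = [-0.2418, -0.7499, 0.0000], ω = ẑ
J2: z=[-0.8290, 0.5592, 0.0000] o=[-0.1230, -0.1824, 0.0000] → [0.1173, 0.1739, -0.0011, -0.8290, 0.5592, 0.0000]
J3: z=[-0.8290, 0.5592, 0.0000] o=[-0.2936, -0.4352, -0.4697] → [0.3799, 0.5632, -0.3061, -0.8290, 0.5592, 0.0000]
J4: z=[-0.8290, 0.5592, 0.0000] o=[-0.8699, -0.3597, -0.0541] → [0.1475, 0.2187, -0.5658, -0.8290, 0.5592, 0.0000]
J5: z=[0.2363, 0.3504, -0.9063] o=[-0.7533, -0.1869, 0.0431] → [0.4470, -0.0425, 0.1001, 0.2363, 0.3504, -0.9063]
V = J·q̇ = [-0.3181, -0.7191, 0.7131, 1.7148, -1.0272, -0.0552]

-0.3181 -0.7191 0.7131 1.7148 -1.0272 -0.0552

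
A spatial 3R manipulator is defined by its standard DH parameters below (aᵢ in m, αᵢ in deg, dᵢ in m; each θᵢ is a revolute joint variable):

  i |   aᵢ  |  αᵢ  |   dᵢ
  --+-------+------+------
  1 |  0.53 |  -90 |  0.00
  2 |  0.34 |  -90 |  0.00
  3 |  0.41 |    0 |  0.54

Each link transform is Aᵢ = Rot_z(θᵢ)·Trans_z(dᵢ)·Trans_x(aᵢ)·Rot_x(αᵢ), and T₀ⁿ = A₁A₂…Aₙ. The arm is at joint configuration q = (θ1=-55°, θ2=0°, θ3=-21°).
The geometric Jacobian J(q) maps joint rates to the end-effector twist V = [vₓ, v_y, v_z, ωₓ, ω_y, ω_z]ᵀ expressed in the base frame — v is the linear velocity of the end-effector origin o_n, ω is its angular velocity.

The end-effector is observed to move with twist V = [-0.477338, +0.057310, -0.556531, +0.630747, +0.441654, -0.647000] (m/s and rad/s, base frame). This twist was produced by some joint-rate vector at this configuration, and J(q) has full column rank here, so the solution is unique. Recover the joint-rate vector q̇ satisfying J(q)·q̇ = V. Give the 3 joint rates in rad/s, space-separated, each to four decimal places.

-0.1270 0.7700 0.5200

o_n = [0.8389, -0.9419, -0.5400]
J₁: ẑ×o_n = [0.9419, 0.8389, -0.0000], ω = ẑ
J2: z=[0.8192, 0.5736, 0.0000] o=[0.3040, -0.4342, 0.0000] → [-0.3097, 0.4423, -0.7228, 0.8192, 0.5736, 0.0000]
J3: z=[0.0000, 0.0000, -1.0000] o=[0.4990, -0.7127, 0.0000] → [-0.2293, -0.3399, -0.0000, 0.0000, 0.0000, -1.0000]
q̇ = J⁺·V = [-0.1270, 0.7700, 0.5200]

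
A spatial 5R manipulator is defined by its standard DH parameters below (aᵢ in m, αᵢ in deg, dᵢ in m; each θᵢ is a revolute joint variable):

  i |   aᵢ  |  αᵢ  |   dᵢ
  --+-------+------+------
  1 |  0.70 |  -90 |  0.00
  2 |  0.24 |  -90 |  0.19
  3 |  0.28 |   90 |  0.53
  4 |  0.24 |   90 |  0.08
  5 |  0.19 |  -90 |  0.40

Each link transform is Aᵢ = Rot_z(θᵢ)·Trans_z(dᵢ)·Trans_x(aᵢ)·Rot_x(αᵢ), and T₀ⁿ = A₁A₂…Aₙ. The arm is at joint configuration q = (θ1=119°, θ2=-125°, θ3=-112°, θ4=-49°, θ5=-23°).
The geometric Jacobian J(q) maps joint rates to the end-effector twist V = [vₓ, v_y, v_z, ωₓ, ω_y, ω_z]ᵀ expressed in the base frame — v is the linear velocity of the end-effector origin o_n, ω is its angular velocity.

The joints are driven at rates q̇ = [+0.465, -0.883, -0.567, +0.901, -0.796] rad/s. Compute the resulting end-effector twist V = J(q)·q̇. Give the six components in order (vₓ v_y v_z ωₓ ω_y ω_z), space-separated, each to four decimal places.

o_n = [-0.6494, 0.3053, 0.0893]
J₁: ẑ×o_n = [-0.3053, -0.6494, 0.0000], ω = ẑ
J2: z=[-0.8746, -0.4848, 0.0000] o=[-0.3394, 0.6122, 0.0000] → [-0.0433, 0.0781, 0.1181, -0.8746, -0.4848, 0.0000]
J3: z=[-0.3971, 0.7164, 0.5736] o=[-0.4388, 0.3997, 0.1966] → [-0.0227, -0.1634, 0.1883, -0.3971, 0.7164, 0.5736]
J4: z=[0.0698, 0.6467, -0.7595] o=[-0.9055, 0.7062, 0.4147] → [-0.5149, -0.1718, -0.1936, 0.0698, 0.6467, -0.7595]
J5: z=[0.9512, -0.2726, -0.1447] o=[-0.9721, 0.5870, 0.2017] → [-0.0101, 0.0602, -0.1799, 0.9512, -0.2726, -0.1447]
V = J·q̇ = [-0.5467, -0.4810, -0.2424, 0.3032, 0.8216, -0.4293]

-0.5467 -0.4810 -0.2424 0.3032 0.8216 -0.4293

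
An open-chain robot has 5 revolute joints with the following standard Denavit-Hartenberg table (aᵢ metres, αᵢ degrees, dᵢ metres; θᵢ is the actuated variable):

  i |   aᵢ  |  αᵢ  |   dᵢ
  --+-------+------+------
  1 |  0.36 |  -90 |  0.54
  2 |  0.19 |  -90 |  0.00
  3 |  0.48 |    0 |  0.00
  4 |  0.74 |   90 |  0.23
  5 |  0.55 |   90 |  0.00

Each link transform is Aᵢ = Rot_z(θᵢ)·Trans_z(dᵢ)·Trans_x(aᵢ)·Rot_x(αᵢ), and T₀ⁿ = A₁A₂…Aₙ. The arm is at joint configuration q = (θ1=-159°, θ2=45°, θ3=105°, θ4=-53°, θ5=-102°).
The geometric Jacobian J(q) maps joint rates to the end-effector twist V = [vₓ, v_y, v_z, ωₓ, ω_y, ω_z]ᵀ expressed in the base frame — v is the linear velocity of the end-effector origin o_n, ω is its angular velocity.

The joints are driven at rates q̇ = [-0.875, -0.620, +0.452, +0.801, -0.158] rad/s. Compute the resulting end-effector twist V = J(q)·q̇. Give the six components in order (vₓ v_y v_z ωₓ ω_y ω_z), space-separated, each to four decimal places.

0.9056 1.5731 0.9420 0.6523 1.0187 -1.6730

o_n = [-1.1799, 0.5718, 0.4389]
J₁: ẑ×o_n = [-0.5718, -1.1799, 0.0000], ω = ẑ
J2: z=[0.3584, -0.9336, 0.0000] o=[-0.3361, -0.1290, 0.5400] → [0.0944, 0.0362, -0.5366, 0.3584, -0.9336, 0.0000]
J3: z=[0.6601, 0.2534, -0.7071] o=[-0.4615, -0.1772, 0.4056] → [0.5380, 0.4860, 0.6765, 0.6601, 0.2534, -0.7071]
J4: z=[0.6601, 0.2534, -0.7071] o=[-0.5457, 0.2872, 0.4935] → [0.1874, 0.4845, 0.3486, 0.6601, 0.2534, -0.7071]
J5: z=[-0.2996, -0.7745, -0.5572] o=[-0.9036, 0.7744, 0.0087] → [-0.4461, 0.2829, -0.1533, -0.2996, -0.7745, -0.5572]
V = J·q̇ = [0.9056, 1.5731, 0.9420, 0.6523, 1.0187, -1.6730]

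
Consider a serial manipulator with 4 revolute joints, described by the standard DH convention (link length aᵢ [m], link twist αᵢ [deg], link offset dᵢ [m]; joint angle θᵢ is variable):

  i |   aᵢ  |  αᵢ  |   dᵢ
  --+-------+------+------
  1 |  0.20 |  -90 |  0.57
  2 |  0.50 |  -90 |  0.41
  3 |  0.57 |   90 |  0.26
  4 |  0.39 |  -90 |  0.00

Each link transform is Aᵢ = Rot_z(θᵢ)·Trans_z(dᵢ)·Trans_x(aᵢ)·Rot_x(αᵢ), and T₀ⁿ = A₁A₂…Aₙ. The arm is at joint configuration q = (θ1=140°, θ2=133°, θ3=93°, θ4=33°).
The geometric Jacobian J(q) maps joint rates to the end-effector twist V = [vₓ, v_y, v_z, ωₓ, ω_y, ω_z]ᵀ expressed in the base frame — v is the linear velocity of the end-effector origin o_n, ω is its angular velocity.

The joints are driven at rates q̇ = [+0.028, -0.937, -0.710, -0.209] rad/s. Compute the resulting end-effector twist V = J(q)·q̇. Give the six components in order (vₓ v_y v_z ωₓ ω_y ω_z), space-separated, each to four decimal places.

0.3339 -0.1622 -1.1233 0.0884 1.1347 -0.3036

o_n = [0.6604, 0.0801, 0.5608]
J₁: ẑ×o_n = [-0.0801, 0.6604, 0.0000], ω = ẑ
J2: z=[-0.6428, -0.7660, 0.0000] o=[-0.1532, 0.1286, 0.5700] → [0.0070, -0.0059, 0.6545, -0.6428, -0.7660, 0.0000]
J3: z=[0.5602, -0.4701, 0.6820] o=[-0.1555, -0.4047, 0.2043] → [-0.4982, 0.3568, 0.6552, 0.5602, -0.4701, 0.6820]
J4: z=[0.5554, -0.3977, -0.7304] o=[0.3404, -0.0778, 0.4035] → [0.0527, -0.3211, 0.2149, 0.5554, -0.3977, -0.7304]
V = J·q̇ = [0.3339, -0.1622, -1.1233, 0.0884, 1.1347, -0.3036]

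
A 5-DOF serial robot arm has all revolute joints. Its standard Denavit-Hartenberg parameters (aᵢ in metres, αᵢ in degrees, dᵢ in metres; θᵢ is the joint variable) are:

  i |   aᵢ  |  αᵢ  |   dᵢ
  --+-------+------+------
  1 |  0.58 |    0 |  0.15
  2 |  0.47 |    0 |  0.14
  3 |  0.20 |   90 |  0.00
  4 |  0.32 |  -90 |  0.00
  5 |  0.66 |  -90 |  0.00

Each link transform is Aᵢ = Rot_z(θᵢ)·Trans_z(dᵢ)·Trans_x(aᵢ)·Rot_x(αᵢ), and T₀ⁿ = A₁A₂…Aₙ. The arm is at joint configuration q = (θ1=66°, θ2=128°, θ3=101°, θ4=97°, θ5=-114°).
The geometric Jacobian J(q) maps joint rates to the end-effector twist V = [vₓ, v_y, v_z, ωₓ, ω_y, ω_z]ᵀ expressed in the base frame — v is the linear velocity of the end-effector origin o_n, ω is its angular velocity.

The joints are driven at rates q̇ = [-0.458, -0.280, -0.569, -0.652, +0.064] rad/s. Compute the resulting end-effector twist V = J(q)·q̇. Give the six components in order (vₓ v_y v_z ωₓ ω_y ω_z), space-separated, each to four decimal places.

-0.4072 0.8025 0.0424 0.5641 0.3331 -1.3148

o_n = [-0.6847, -0.0142, 0.3412]
J₁: ẑ×o_n = [0.0142, -0.6847, 0.0000], ω = ẑ
J2: z=[0.0000, 0.0000, 1.0000] o=[0.2359, 0.5299, 0.1500] → [0.5441, -0.9206, 0.0000, 0.0000, 0.0000, 1.0000]
J3: z=[0.0000, 0.0000, 1.0000] o=[-0.2201, 0.4162, 0.2900] → [0.4304, -0.4646, 0.0000, 0.0000, 0.0000, 1.0000]
J4: z=[-0.9063, -0.4226, 0.0000] o=[-0.1356, 0.2349, 0.2900] → [-0.0216, 0.0464, -0.0063, -0.9063, -0.4226, 0.0000]
J5: z=[-0.4195, 0.8996, -0.1219] o=[-0.1521, 0.2702, 0.6076] → [-0.2743, -0.0469, 0.5984, -0.4195, 0.8996, -0.1219]
V = J·q̇ = [-0.4072, 0.8025, 0.0424, 0.5641, 0.3331, -1.3148]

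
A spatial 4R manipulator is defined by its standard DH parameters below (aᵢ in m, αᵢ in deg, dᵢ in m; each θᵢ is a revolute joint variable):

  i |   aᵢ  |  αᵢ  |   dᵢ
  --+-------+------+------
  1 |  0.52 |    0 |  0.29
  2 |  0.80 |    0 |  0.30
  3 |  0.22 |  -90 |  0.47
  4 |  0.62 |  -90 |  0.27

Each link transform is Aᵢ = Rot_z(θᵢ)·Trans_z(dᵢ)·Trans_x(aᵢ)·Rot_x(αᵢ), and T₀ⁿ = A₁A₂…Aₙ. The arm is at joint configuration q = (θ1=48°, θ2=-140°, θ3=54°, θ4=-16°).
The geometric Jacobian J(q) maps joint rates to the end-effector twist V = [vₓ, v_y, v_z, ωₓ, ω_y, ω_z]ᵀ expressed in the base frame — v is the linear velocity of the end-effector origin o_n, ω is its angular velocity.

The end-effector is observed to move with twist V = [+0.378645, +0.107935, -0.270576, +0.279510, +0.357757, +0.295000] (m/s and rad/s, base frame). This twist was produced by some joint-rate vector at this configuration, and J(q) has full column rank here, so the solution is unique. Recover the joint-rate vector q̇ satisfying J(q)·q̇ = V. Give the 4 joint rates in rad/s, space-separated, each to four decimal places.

-0.2240 0.4060 0.1130 0.4540

o_n = [1.1293, -0.7027, 1.2309]
J₁: ẑ×o_n = [0.7027, 1.1293, -0.0000], ω = ẑ
J2: z=[0.0000, 0.0000, 1.0000] o=[0.3479, 0.3864, 0.2900] → [1.0891, 0.7813, -0.0000, 0.0000, 0.0000, 1.0000]
J3: z=[0.0000, 0.0000, 1.0000] o=[0.3200, -0.4131, 0.5900] → [0.2896, 0.8092, -0.0000, 0.0000, 0.0000, 1.0000]
J4: z=[0.6157, 0.7880, 0.0000] o=[0.4934, -0.5485, 1.0600] → [0.1347, -0.1052, -0.5960, 0.6157, 0.7880, 0.0000]
q̇ = J⁺·V = [-0.2240, 0.4060, 0.1130, 0.4540]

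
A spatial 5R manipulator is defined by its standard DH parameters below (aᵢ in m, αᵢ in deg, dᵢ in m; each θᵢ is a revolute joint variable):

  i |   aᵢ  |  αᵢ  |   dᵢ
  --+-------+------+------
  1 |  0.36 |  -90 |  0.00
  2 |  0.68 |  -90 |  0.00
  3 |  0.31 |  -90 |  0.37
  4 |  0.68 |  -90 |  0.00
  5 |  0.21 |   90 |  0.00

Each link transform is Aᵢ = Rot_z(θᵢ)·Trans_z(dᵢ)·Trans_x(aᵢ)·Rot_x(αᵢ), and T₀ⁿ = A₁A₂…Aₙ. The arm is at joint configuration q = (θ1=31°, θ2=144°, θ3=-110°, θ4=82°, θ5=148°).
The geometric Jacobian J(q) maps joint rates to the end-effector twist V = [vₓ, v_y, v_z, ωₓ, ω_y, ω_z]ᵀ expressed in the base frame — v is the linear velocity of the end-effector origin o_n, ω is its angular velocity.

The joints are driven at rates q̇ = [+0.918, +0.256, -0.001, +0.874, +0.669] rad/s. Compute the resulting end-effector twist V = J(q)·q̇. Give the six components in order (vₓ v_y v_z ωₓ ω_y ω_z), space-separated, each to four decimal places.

-0.3609 -0.5777 -0.0716 -0.6444 -0.4661 0.2259

o_n = [-0.1006, 0.3116, -0.3646]
J₁: ẑ×o_n = [-0.3116, -0.1006, 0.0000], ω = ẑ
J2: z=[-0.5150, 0.8572, 0.0000] o=[0.3086, 0.1854, 0.0000] → [-0.3125, -0.1878, 0.2858, -0.5150, 0.8572, 0.0000]
J3: z=[-0.5038, -0.3027, 0.8090] o=[-0.1630, -0.0979, -0.3997] → [-0.3419, 0.0681, -0.1874, -0.5038, -0.3027, 0.8090]
J4: z=[-0.8278, -0.0984, -0.5523] o=[-0.4259, 0.0839, -0.0380] → [0.1579, -0.4500, -0.1564, -0.8278, -0.0984, -0.5523]
J5: z=[0.3145, -0.8966, -0.3117] o=[-0.1100, 0.3775, -0.5638] → [-0.1991, -0.0656, -0.0123, 0.3145, -0.8966, -0.3117]
V = J·q̇ = [-0.3609, -0.5777, -0.0716, -0.6444, -0.4661, 0.2259]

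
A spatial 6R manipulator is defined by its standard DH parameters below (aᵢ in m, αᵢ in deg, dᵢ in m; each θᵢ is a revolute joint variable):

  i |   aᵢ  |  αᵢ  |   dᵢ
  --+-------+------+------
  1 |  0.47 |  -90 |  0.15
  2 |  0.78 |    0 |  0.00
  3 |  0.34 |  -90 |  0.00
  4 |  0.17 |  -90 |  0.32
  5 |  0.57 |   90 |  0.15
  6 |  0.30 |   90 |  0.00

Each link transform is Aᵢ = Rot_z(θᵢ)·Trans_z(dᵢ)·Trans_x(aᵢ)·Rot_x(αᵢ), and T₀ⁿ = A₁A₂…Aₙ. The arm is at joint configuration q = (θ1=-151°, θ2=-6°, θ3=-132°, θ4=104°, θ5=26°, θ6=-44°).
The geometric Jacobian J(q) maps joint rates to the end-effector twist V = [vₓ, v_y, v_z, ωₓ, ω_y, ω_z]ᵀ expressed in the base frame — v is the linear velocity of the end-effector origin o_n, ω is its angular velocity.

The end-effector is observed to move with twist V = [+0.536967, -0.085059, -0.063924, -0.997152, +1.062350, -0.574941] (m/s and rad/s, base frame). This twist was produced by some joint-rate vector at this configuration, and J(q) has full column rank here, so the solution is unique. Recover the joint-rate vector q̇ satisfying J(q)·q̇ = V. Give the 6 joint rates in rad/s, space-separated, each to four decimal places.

o_n = [-1.3742, 0.2265, 0.3369]
J₁: ẑ×o_n = [-0.2265, -1.3742, 0.0000], ω = ẑ
J2: z=[0.4848, -0.8746, 0.0000] o=[-0.4111, -0.2279, 0.1500] → [-0.1635, -0.0906, -0.6221, 0.4848, -0.8746, 0.0000]
J3: z=[0.4848, -0.8746, 0.0000] o=[-1.0895, -0.6039, 0.2315] → [-0.0922, -0.0511, 0.1536, 0.4848, -0.8746, 0.0000]
J4: z=[-0.5852, -0.3244, 0.7431] o=[-0.8685, -0.4814, 0.4590] → [-0.4865, -0.4473, -0.5784, -0.5852, -0.3244, 0.7431]
J5: z=[-0.5134, -0.5612, -0.6493] o=[-1.1625, -0.4558, 0.6693] → [0.6295, -0.0332, -0.4691, -0.5134, -0.5612, -0.6493]
J6: z=[-0.8011, 0.0422, 0.5970] o=[-1.4148, -0.0688, 0.3033] → [-0.1749, 0.0512, -0.2383, -0.8011, 0.0422, 0.5970]
q̇ = J⁺·V = [-0.1010, -0.9490, -0.9960, 0.6570, 0.6940, -0.8570]

-0.1010 -0.9490 -0.9960 0.6570 0.6940 -0.8570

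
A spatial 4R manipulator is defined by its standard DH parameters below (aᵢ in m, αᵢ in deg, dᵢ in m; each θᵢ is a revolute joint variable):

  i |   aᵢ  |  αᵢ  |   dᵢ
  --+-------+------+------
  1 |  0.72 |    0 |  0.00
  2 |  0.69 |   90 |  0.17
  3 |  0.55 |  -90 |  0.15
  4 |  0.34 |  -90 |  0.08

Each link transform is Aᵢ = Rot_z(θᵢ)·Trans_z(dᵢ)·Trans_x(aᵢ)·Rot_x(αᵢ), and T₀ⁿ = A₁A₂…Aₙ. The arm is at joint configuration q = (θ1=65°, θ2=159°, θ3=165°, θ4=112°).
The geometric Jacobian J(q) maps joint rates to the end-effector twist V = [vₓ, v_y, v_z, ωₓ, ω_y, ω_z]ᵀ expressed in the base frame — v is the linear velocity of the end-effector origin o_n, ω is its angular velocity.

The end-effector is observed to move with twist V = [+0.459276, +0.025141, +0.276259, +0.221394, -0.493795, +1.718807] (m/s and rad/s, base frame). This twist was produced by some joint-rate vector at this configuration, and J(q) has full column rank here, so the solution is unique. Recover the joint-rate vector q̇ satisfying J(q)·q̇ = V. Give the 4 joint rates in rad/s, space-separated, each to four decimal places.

0.0880 0.9450 -0.5090 -0.7100

o_n = [0.2313, 0.3523, 0.2021]
J₁: ẑ×o_n = [-0.3523, 0.2313, 0.0000], ω = ẑ
J2: z=[0.0000, 0.0000, 1.0000] o=[0.3043, 0.6525, 0.0000] → [0.3002, -0.0730, 0.0000, 0.0000, 0.0000, 1.0000]
J3: z=[-0.6947, 0.7193, 0.0000] o=[-0.1921, 0.1732, 0.1700] → [0.0231, 0.0223, -0.4289, -0.6947, 0.7193, 0.0000]
J4: z=[0.1862, 0.1798, -0.9659] o=[0.0859, 0.6502, 0.3124] → [-0.3075, -0.1199, -0.0816, 0.1862, 0.1798, -0.9659]
q̇ = J⁺·V = [0.0880, 0.9450, -0.5090, -0.7100]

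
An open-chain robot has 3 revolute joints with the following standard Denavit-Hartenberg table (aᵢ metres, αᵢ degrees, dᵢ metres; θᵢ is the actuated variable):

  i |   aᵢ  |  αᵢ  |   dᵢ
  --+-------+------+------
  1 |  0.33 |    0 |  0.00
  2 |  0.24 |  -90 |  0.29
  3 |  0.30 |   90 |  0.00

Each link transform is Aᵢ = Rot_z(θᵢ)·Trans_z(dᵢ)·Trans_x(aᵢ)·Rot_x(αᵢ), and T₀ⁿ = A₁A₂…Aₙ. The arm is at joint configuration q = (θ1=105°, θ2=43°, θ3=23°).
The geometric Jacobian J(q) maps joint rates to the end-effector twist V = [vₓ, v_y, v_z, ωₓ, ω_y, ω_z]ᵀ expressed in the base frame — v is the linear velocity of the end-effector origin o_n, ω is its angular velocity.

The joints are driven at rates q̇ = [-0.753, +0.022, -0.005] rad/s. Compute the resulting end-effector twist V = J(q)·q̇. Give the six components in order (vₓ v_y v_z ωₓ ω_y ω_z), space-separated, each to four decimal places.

o_n = [-0.5231, 0.5923, 0.1728]
J₁: ẑ×o_n = [-0.5923, -0.5231, 0.0000], ω = ẑ
J2: z=[0.0000, 0.0000, 1.0000] o=[-0.0854, 0.3188, 0.0000] → [-0.2735, -0.4377, 0.0000, 0.0000, 0.0000, 1.0000]
J3: z=[-0.5299, -0.8480, 0.0000] o=[-0.2889, 0.4459, 0.2900] → [0.0994, -0.0621, -0.2762, -0.5299, -0.8480, 0.0000]
V = J·q̇ = [0.4395, 0.3846, 0.0014, 0.0026, 0.0042, -0.7310]

0.4395 0.3846 0.0014 0.0026 0.0042 -0.7310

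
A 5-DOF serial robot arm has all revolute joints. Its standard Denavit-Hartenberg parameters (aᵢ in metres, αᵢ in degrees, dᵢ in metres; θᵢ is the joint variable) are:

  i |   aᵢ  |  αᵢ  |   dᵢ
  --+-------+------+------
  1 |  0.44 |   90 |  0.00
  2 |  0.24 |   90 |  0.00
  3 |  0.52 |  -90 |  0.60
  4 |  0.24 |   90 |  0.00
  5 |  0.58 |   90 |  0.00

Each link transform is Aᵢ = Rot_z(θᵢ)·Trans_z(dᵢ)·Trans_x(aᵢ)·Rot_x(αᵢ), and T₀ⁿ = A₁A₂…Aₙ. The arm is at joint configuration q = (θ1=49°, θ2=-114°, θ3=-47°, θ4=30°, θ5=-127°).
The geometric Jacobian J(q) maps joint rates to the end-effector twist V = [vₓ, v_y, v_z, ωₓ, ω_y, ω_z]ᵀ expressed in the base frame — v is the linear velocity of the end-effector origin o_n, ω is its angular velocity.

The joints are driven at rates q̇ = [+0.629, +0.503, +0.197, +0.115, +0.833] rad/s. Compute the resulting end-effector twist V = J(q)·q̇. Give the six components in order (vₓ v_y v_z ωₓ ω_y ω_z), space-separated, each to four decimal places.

o_n = [-0.6280, 0.2335, 0.0913]
J₁: ẑ×o_n = [-0.2335, -0.6280, 0.0000], ω = ẑ
J2: z=[0.7547, -0.6561, 0.0000] o=[0.2887, 0.3321, 0.0000] → [-0.0599, -0.0689, -0.6758, 0.7547, -0.6561, 0.0000]
J3: z=[-0.5993, -0.6895, 0.4067] o=[0.2246, 0.2584, -0.2193] → [-0.2040, -0.1607, -0.5729, -0.5993, -0.6895, 0.4067]
J4: z=[0.3196, -0.6719, -0.6681] o=[-0.5166, -0.0146, -0.2992] → [-0.0966, -0.0504, 0.0044, 0.3196, -0.6719, -0.6681]
J5: z=[-0.8860, -0.4619, 0.0407] o=[-0.5973, 0.1243, -0.4775] → [-0.2672, 0.5027, -0.1109, -0.8860, -0.4619, 0.0407]
V = J·q̇ = [-0.4508, -0.0484, -0.5447, -0.4398, -0.9278, 0.6662]

-0.4508 -0.0484 -0.5447 -0.4398 -0.9278 0.6662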